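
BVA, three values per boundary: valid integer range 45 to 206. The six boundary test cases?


Range: [45, 206]
Boundaries: just below min, min, min+1, max-1, max, just above max
Values: [44, 45, 46, 205, 206, 207]

[44, 45, 46, 205, 206, 207]


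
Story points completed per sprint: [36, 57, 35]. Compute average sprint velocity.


Formula: Avg velocity = Total points / Number of sprints
Points: [36, 57, 35]
Sum = 36 + 57 + 35 = 128
Avg velocity = 128 / 3 = 42.67 points/sprint

42.67 points/sprint


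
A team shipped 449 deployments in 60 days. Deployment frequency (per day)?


Formula: deployments per day = releases / days
= 449 / 60
= 7.483 deploys/day
(equivalently, 52.38 deploys/week)

7.483 deploys/day


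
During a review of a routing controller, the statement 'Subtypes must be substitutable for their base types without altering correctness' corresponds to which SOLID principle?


This describes the Liskov Substitution Principle (LSP)

Liskov Substitution Principle (LSP)


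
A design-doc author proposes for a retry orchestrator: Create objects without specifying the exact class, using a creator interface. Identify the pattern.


This matches the Factory Method pattern

Factory Method


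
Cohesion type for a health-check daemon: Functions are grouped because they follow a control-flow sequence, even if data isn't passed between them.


Reasoning: Grouped by order of execution within a routine, not by data flow
Type: Procedural cohesion

Procedural cohesion


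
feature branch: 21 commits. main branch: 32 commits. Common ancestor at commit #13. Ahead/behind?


Common ancestor: commit #13
feature commits after divergence: 21 - 13 = 8
main commits after divergence: 32 - 13 = 19
feature is 8 commits ahead of main
main is 19 commits ahead of feature

feature ahead: 8, main ahead: 19


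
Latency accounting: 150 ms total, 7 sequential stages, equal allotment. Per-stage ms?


Formula: per_stage = total_budget / stages
per_stage = 150 / 7
per_stage = 21.43 ms

21.43 ms


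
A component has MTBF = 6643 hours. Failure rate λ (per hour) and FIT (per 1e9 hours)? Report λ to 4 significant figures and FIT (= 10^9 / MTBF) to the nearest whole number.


Formula: λ = 1 / MTBF; FIT = λ × 1e9 = 1e9 / MTBF
λ = 1 / 6643 ≈ 1.505e-04 failures/hour
FIT = 1e9 / 6643 ≈ 150534 failures per 1e9 hours (nearest whole number)

λ = 1.505e-04 /h, FIT = 150534


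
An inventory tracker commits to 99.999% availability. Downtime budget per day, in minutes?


Formula: allowed downtime = period * (100 - SLA) / 100
Period (day) = 1440 minutes
Unavailability fraction = (100 - 99.999) / 100
Allowed downtime = 1440 * (100 - 99.999) / 100
Allowed downtime = 0.0144 minutes

0.0144 minutes


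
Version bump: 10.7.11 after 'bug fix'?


Current: 10.7.11
Change category: 'bug fix' → patch bump
SemVer rule: patch bump → increment PATCH (MAJOR and MINOR unchanged)
New: 10.7.12

10.7.12


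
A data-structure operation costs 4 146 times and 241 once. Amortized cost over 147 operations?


Formula: Amortized cost = Total cost / Operations
Total cost = (146 * 4) + (1 * 241)
Total cost = 584 + 241 = 825
Amortized = 825 / 147 = 5.6122

5.6122


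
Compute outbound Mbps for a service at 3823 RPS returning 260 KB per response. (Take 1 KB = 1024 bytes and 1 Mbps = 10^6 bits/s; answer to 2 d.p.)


Formula: Mbps = payload_bytes * RPS * 8 / 1e6
Payload per request = 260 KB = 260 * 1024 = 266240 bytes
Total bytes/sec = 266240 * 3823 = 1017835520
Total bits/sec = 1017835520 * 8 = 8142684160
Mbps = 8142684160 / 1e6 = 8142.68

8142.68 Mbps


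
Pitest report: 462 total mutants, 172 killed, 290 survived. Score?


Mutation score = killed / total * 100
Mutation score = 172 / 462 * 100
Mutation score = 37.23%

37.23%


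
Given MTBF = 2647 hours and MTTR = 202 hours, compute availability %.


Availability = MTBF / (MTBF + MTTR)
Availability = 2647 / (2647 + 202)
Availability = 2647 / 2849
Availability = 92.9098%

92.9098%


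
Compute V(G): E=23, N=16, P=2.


Formula: V(G) = E - N + 2P
V(G) = 23 - 16 + 2*2
V(G) = 7 + 4
V(G) = 11

11


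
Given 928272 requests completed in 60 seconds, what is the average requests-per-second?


Formula: throughput = requests / seconds
throughput = 928272 / 60
throughput = 15471.2 requests/second

15471.2 requests/second


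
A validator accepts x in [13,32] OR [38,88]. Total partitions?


Valid ranges: [13,32] and [38,88]
Class 1: x < 13 — invalid
Class 2: 13 ≤ x ≤ 32 — valid
Class 3: 32 < x < 38 — invalid (gap between ranges)
Class 4: 38 ≤ x ≤ 88 — valid
Class 5: x > 88 — invalid
Total equivalence classes: 5

5 equivalence classes


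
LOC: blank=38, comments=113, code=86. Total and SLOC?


Total LOC = blank + comment + code
Total LOC = 38 + 113 + 86 = 237
SLOC (source only) = code = 86

Total LOC: 237, SLOC: 86


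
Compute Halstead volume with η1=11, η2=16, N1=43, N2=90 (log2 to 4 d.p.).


Formula: V = N * log2(η), where N = N1 + N2 and η = η1 + η2
η = 11 + 16 = 27
N = 43 + 90 = 133
log2(27) ≈ 4.7549
V = 133 * 4.7549 = 632.40

632.40


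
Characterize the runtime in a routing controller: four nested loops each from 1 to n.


Reasoning: four levels of nesting
Complexity: O(n^4)

O(n^4)


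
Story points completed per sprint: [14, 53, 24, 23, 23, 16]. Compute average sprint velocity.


Formula: Avg velocity = Total points / Number of sprints
Points: [14, 53, 24, 23, 23, 16]
Sum = 14 + 53 + 24 + 23 + 23 + 16 = 153
Avg velocity = 153 / 6 = 25.5 points/sprint

25.5 points/sprint


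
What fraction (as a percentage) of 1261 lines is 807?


Coverage = covered / total * 100
Coverage = 807 / 1261 * 100
Coverage = 64.0%

64.0%


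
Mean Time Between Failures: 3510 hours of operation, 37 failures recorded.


Formula: MTBF = Total operating time / Number of failures
MTBF = 3510 / 37
MTBF = 94.86 hours

94.86 hours


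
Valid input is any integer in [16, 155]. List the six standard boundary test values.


Range: [16, 155]
Boundaries: just below min, min, min+1, max-1, max, just above max
Values: [15, 16, 17, 154, 155, 156]

[15, 16, 17, 154, 155, 156]


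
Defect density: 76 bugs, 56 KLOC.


Defect density = defects / KLOC
Defect density = 76 / 56
Defect density = 1.357 defects/KLOC

1.357 defects/KLOC


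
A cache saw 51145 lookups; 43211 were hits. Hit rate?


Formula: hit rate = hits / (hits + misses) * 100
hit rate = 43211 / (43211 + 7934) * 100
hit rate = 43211 / 51145 * 100
hit rate = 84.49%

84.49%


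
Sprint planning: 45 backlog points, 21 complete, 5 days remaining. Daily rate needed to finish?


Formula: Required rate = Remaining points / Days left
Remaining = 45 - 21 = 24 points
Required rate = 24 / 5 = 4.8 points/day

4.8 points/day


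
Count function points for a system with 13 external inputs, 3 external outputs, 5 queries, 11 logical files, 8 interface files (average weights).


UFP = EI*4 + EO*5 + EQ*4 + ILF*10 + EIF*7
UFP = 13*4 + 3*5 + 5*4 + 11*10 + 8*7
UFP = 52 + 15 + 20 + 110 + 56
UFP = 253

253


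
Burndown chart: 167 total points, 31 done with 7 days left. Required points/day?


Formula: Required rate = Remaining points / Days left
Remaining = 167 - 31 = 136 points
Required rate = 136 / 7 = 19.43 points/day

19.43 points/day


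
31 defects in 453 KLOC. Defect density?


Defect density = defects / KLOC
Defect density = 31 / 453
Defect density = 0.068 defects/KLOC

0.068 defects/KLOC


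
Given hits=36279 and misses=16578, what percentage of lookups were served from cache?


Formula: hit rate = hits / (hits + misses) * 100
hit rate = 36279 / (36279 + 16578) * 100
hit rate = 36279 / 52857 * 100
hit rate = 68.64%

68.64%


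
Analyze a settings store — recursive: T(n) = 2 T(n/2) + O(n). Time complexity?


Reasoning: master theorem case 2 (merge-sort recurrence)
Complexity: O(n log n)

O(n log n)


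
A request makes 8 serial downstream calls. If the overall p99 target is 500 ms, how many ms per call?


Formula: per_stage = total_budget / stages
per_stage = 500 / 8
per_stage = 62.5 ms

62.5 ms


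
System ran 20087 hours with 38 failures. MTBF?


Formula: MTBF = Total operating time / Number of failures
MTBF = 20087 / 38
MTBF = 528.61 hours

528.61 hours


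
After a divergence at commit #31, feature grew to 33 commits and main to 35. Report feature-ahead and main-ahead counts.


Common ancestor: commit #31
feature commits after divergence: 33 - 31 = 2
main commits after divergence: 35 - 31 = 4
feature is 2 commits ahead of main
main is 4 commits ahead of feature

feature ahead: 2, main ahead: 4


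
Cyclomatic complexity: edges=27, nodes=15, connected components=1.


Formula: V(G) = E - N + 2P
V(G) = 27 - 15 + 2*1
V(G) = 12 + 2
V(G) = 14

14


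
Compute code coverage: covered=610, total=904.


Coverage = covered / total * 100
Coverage = 610 / 904 * 100
Coverage = 67.48%

67.48%


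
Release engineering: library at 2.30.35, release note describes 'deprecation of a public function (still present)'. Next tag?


Current: 2.30.35
Change category: 'deprecation of a public function (still present)' → minor bump
SemVer rule: minor bump → increment MINOR, reset PATCH to 0 (MAJOR unchanged)
New: 2.31.0

2.31.0


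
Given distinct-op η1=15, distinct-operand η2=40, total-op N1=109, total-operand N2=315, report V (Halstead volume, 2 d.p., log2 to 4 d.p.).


Formula: V = N * log2(η), where N = N1 + N2 and η = η1 + η2
η = 15 + 40 = 55
N = 109 + 315 = 424
log2(55) ≈ 5.7814
V = 424 * 5.7814 = 2451.31

2451.31


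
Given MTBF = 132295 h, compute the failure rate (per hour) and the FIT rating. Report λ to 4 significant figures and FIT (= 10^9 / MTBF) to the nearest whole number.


Formula: λ = 1 / MTBF; FIT = λ × 1e9 = 1e9 / MTBF
λ = 1 / 132295 ≈ 7.559e-06 failures/hour
FIT = 1e9 / 132295 ≈ 7559 failures per 1e9 hours (nearest whole number)

λ = 7.559e-06 /h, FIT = 7559


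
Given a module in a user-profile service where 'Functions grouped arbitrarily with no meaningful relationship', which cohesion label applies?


Reasoning: Worst: random grouping
Type: Coincidental cohesion

Coincidental cohesion


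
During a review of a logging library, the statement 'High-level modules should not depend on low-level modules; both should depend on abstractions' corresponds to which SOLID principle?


This describes the Dependency Inversion Principle (DIP)

Dependency Inversion Principle (DIP)


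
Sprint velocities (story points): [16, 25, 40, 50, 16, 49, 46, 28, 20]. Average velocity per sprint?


Formula: Avg velocity = Total points / Number of sprints
Points: [16, 25, 40, 50, 16, 49, 46, 28, 20]
Sum = 16 + 25 + 40 + 50 + 16 + 49 + 46 + 28 + 20 = 290
Avg velocity = 290 / 9 = 32.22 points/sprint

32.22 points/sprint


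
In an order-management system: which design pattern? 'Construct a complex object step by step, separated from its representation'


This matches the Builder pattern

Builder


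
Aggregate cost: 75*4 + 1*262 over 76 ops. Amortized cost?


Formula: Amortized cost = Total cost / Operations
Total cost = (75 * 4) + (1 * 262)
Total cost = 300 + 262 = 562
Amortized = 562 / 76 = 7.3947

7.3947


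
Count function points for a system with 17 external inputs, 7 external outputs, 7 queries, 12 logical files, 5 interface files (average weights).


UFP = EI*4 + EO*5 + EQ*4 + ILF*10 + EIF*7
UFP = 17*4 + 7*5 + 7*4 + 12*10 + 5*7
UFP = 68 + 35 + 28 + 120 + 35
UFP = 286

286


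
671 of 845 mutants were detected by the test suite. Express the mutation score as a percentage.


Mutation score = killed / total * 100
Mutation score = 671 / 845 * 100
Mutation score = 79.41%

79.41%


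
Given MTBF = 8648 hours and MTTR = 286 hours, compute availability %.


Availability = MTBF / (MTBF + MTTR)
Availability = 8648 / (8648 + 286)
Availability = 8648 / 8934
Availability = 96.7987%

96.7987%


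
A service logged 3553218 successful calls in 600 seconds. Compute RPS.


Formula: throughput = requests / seconds
throughput = 3553218 / 600
throughput = 5922.03 requests/second

5922.03 requests/second


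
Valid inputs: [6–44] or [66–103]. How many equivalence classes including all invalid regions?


Valid ranges: [6,44] and [66,103]
Class 1: x < 6 — invalid
Class 2: 6 ≤ x ≤ 44 — valid
Class 3: 44 < x < 66 — invalid (gap between ranges)
Class 4: 66 ≤ x ≤ 103 — valid
Class 5: x > 103 — invalid
Total equivalence classes: 5

5 equivalence classes


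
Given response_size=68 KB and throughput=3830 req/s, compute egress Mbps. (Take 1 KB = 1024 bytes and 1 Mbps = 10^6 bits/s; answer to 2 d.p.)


Formula: Mbps = payload_bytes * RPS * 8 / 1e6
Payload per request = 68 KB = 68 * 1024 = 69632 bytes
Total bytes/sec = 69632 * 3830 = 266690560
Total bits/sec = 266690560 * 8 = 2133524480
Mbps = 2133524480 / 1e6 = 2133.52

2133.52 Mbps


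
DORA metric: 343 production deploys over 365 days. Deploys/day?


Formula: deployments per day = releases / days
= 343 / 365
= 0.94 deploys/day
(equivalently, 6.58 deploys/week)

0.94 deploys/day


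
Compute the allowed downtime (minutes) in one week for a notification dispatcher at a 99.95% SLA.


Formula: allowed downtime = period * (100 - SLA) / 100
Period (week) = 10080 minutes
Unavailability fraction = (100 - 99.95) / 100
Allowed downtime = 10080 * (100 - 99.95) / 100
Allowed downtime = 5.04 minutes

5.04 minutes


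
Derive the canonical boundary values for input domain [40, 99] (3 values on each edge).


Range: [40, 99]
Boundaries: just below min, min, min+1, max-1, max, just above max
Values: [39, 40, 41, 98, 99, 100]

[39, 40, 41, 98, 99, 100]


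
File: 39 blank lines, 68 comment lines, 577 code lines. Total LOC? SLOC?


Total LOC = blank + comment + code
Total LOC = 39 + 68 + 577 = 684
SLOC (source only) = code = 577

Total LOC: 684, SLOC: 577


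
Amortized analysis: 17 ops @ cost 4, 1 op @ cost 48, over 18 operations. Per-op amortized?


Formula: Amortized cost = Total cost / Operations
Total cost = (17 * 4) + (1 * 48)
Total cost = 68 + 48 = 116
Amortized = 116 / 18 = 6.4444

6.4444


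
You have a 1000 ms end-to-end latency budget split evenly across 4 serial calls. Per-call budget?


Formula: per_stage = total_budget / stages
per_stage = 1000 / 4
per_stage = 250.0 ms

250.0 ms


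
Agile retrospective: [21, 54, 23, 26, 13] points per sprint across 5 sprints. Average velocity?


Formula: Avg velocity = Total points / Number of sprints
Points: [21, 54, 23, 26, 13]
Sum = 21 + 54 + 23 + 26 + 13 = 137
Avg velocity = 137 / 5 = 27.4 points/sprint

27.4 points/sprint


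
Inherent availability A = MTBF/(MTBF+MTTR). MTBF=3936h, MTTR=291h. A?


Availability = MTBF / (MTBF + MTTR)
Availability = 3936 / (3936 + 291)
Availability = 3936 / 4227
Availability = 93.1157%

93.1157%


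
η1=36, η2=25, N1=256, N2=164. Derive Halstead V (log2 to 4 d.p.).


Formula: V = N * log2(η), where N = N1 + N2 and η = η1 + η2
η = 36 + 25 = 61
N = 256 + 164 = 420
log2(61) ≈ 5.9307
V = 420 * 5.9307 = 2490.89

2490.89


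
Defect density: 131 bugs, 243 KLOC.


Defect density = defects / KLOC
Defect density = 131 / 243
Defect density = 0.539 defects/KLOC

0.539 defects/KLOC


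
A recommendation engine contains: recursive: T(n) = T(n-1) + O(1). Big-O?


Reasoning: linear recursion with constant work per frame
Complexity: O(n)

O(n)


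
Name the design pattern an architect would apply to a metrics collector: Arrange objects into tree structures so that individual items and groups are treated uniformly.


This matches the Composite pattern

Composite


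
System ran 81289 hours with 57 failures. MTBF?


Formula: MTBF = Total operating time / Number of failures
MTBF = 81289 / 57
MTBF = 1426.12 hours

1426.12 hours


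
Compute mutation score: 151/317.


Mutation score = killed / total * 100
Mutation score = 151 / 317 * 100
Mutation score = 47.63%

47.63%


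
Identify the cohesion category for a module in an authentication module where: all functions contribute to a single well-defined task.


Reasoning: Best: single purpose
Type: Functional cohesion

Functional cohesion


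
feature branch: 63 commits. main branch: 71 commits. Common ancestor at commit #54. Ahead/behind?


Common ancestor: commit #54
feature commits after divergence: 63 - 54 = 9
main commits after divergence: 71 - 54 = 17
feature is 9 commits ahead of main
main is 17 commits ahead of feature

feature ahead: 9, main ahead: 17


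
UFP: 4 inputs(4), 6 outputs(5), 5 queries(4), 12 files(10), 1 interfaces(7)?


UFP = EI*4 + EO*5 + EQ*4 + ILF*10 + EIF*7
UFP = 4*4 + 6*5 + 5*4 + 12*10 + 1*7
UFP = 16 + 30 + 20 + 120 + 7
UFP = 193

193


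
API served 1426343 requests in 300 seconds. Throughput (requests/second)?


Formula: throughput = requests / seconds
throughput = 1426343 / 300
throughput = 4754.48 requests/second

4754.48 requests/second


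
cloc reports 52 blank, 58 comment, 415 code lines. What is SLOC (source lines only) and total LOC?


Total LOC = blank + comment + code
Total LOC = 52 + 58 + 415 = 525
SLOC (source only) = code = 415

Total LOC: 525, SLOC: 415


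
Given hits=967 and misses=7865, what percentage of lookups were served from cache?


Formula: hit rate = hits / (hits + misses) * 100
hit rate = 967 / (967 + 7865) * 100
hit rate = 967 / 8832 * 100
hit rate = 10.95%

10.95%


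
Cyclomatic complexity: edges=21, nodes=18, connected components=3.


Formula: V(G) = E - N + 2P
V(G) = 21 - 18 + 2*3
V(G) = 3 + 6
V(G) = 9

9


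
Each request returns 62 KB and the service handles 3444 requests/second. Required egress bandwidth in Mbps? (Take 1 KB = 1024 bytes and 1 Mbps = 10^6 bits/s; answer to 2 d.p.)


Formula: Mbps = payload_bytes * RPS * 8 / 1e6
Payload per request = 62 KB = 62 * 1024 = 63488 bytes
Total bytes/sec = 63488 * 3444 = 218652672
Total bits/sec = 218652672 * 8 = 1749221376
Mbps = 1749221376 / 1e6 = 1749.22

1749.22 Mbps


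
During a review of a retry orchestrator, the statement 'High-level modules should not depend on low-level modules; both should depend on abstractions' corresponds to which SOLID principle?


This describes the Dependency Inversion Principle (DIP)

Dependency Inversion Principle (DIP)


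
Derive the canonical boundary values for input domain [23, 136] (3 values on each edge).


Range: [23, 136]
Boundaries: just below min, min, min+1, max-1, max, just above max
Values: [22, 23, 24, 135, 136, 137]

[22, 23, 24, 135, 136, 137]


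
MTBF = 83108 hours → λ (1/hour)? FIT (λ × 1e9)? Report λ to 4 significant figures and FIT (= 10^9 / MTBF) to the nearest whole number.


Formula: λ = 1 / MTBF; FIT = λ × 1e9 = 1e9 / MTBF
λ = 1 / 83108 ≈ 1.203e-05 failures/hour
FIT = 1e9 / 83108 ≈ 12033 failures per 1e9 hours (nearest whole number)

λ = 1.203e-05 /h, FIT = 12033


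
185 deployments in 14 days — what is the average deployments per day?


Formula: deployments per day = releases / days
= 185 / 14
= 13.214 deploys/day
(equivalently, 92.5 deploys/week)

13.214 deploys/day


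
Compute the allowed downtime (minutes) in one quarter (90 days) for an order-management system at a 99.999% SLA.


Formula: allowed downtime = period * (100 - SLA) / 100
Period (quarter (90 days)) = 129600 minutes
Unavailability fraction = (100 - 99.999) / 100
Allowed downtime = 129600 * (100 - 99.999) / 100
Allowed downtime = 1.296 minutes

1.296 minutes


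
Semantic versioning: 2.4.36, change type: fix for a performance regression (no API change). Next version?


Current: 2.4.36
Change category: 'fix for a performance regression (no API change)' → patch bump
SemVer rule: patch bump → increment PATCH (MAJOR and MINOR unchanged)
New: 2.4.37

2.4.37


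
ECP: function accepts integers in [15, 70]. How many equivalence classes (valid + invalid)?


Valid range: [15, 70]
Class 1: x < 15 — invalid
Class 2: 15 ≤ x ≤ 70 — valid
Class 3: x > 70 — invalid
Total equivalence classes: 3

3 equivalence classes


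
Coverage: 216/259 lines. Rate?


Coverage = covered / total * 100
Coverage = 216 / 259 * 100
Coverage = 83.4%

83.4%


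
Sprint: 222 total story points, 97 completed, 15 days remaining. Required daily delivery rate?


Formula: Required rate = Remaining points / Days left
Remaining = 222 - 97 = 125 points
Required rate = 125 / 15 = 8.33 points/day

8.33 points/day


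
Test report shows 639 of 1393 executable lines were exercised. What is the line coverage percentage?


Coverage = covered / total * 100
Coverage = 639 / 1393 * 100
Coverage = 45.87%

45.87%


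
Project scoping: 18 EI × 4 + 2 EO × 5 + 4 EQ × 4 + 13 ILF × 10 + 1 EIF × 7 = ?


UFP = EI*4 + EO*5 + EQ*4 + ILF*10 + EIF*7
UFP = 18*4 + 2*5 + 4*4 + 13*10 + 1*7
UFP = 72 + 10 + 16 + 130 + 7
UFP = 235

235


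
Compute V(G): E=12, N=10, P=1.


Formula: V(G) = E - N + 2P
V(G) = 12 - 10 + 2*1
V(G) = 2 + 2
V(G) = 4

4


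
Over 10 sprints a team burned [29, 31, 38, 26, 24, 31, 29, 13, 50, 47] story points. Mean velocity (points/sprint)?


Formula: Avg velocity = Total points / Number of sprints
Points: [29, 31, 38, 26, 24, 31, 29, 13, 50, 47]
Sum = 29 + 31 + 38 + 26 + 24 + 31 + 29 + 13 + 50 + 47 = 318
Avg velocity = 318 / 10 = 31.8 points/sprint

31.8 points/sprint


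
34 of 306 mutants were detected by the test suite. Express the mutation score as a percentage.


Mutation score = killed / total * 100
Mutation score = 34 / 306 * 100
Mutation score = 11.11%

11.11%


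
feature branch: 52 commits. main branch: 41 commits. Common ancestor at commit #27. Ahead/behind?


Common ancestor: commit #27
feature commits after divergence: 52 - 27 = 25
main commits after divergence: 41 - 27 = 14
feature is 25 commits ahead of main
main is 14 commits ahead of feature

feature ahead: 25, main ahead: 14


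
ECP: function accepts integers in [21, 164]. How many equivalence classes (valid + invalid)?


Valid range: [21, 164]
Class 1: x < 21 — invalid
Class 2: 21 ≤ x ≤ 164 — valid
Class 3: x > 164 — invalid
Total equivalence classes: 3

3 equivalence classes


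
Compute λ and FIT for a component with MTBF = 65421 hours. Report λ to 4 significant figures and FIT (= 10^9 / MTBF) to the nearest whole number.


Formula: λ = 1 / MTBF; FIT = λ × 1e9 = 1e9 / MTBF
λ = 1 / 65421 ≈ 1.529e-05 failures/hour
FIT = 1e9 / 65421 ≈ 15286 failures per 1e9 hours (nearest whole number)

λ = 1.529e-05 /h, FIT = 15286


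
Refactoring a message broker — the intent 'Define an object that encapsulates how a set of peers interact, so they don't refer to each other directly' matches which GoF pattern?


This matches the Mediator pattern

Mediator


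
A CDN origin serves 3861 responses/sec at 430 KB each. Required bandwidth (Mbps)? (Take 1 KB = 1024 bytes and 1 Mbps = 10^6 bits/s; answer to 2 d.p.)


Formula: Mbps = payload_bytes * RPS * 8 / 1e6
Payload per request = 430 KB = 430 * 1024 = 440320 bytes
Total bytes/sec = 440320 * 3861 = 1700075520
Total bits/sec = 1700075520 * 8 = 13600604160
Mbps = 13600604160 / 1e6 = 13600.6

13600.6 Mbps


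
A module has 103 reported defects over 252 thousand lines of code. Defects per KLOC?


Defect density = defects / KLOC
Defect density = 103 / 252
Defect density = 0.409 defects/KLOC

0.409 defects/KLOC


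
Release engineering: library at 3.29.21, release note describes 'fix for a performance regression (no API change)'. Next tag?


Current: 3.29.21
Change category: 'fix for a performance regression (no API change)' → patch bump
SemVer rule: patch bump → increment PATCH (MAJOR and MINOR unchanged)
New: 3.29.22

3.29.22


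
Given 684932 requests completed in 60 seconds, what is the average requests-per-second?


Formula: throughput = requests / seconds
throughput = 684932 / 60
throughput = 11415.53 requests/second

11415.53 requests/second


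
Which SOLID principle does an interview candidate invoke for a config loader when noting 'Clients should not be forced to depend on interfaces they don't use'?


This describes the Interface Segregation Principle (ISP)

Interface Segregation Principle (ISP)


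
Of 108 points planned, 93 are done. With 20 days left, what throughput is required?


Formula: Required rate = Remaining points / Days left
Remaining = 108 - 93 = 15 points
Required rate = 15 / 20 = 0.75 points/day

0.75 points/day


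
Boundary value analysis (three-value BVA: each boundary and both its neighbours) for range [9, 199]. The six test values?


Range: [9, 199]
Boundaries: just below min, min, min+1, max-1, max, just above max
Values: [8, 9, 10, 198, 199, 200]

[8, 9, 10, 198, 199, 200]


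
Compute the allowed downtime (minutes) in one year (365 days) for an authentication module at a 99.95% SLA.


Formula: allowed downtime = period * (100 - SLA) / 100
Period (year (365 days)) = 525600 minutes
Unavailability fraction = (100 - 99.95) / 100
Allowed downtime = 525600 * (100 - 99.95) / 100
Allowed downtime = 262.8 minutes

262.8 minutes


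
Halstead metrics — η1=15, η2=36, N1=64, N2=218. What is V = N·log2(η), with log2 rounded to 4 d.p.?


Formula: V = N * log2(η), where N = N1 + N2 and η = η1 + η2
η = 15 + 36 = 51
N = 64 + 218 = 282
log2(51) ≈ 5.6724
V = 282 * 5.6724 = 1599.62

1599.62


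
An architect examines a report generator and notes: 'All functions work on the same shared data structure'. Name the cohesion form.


Reasoning: Functions share data
Type: Communicational cohesion

Communicational cohesion


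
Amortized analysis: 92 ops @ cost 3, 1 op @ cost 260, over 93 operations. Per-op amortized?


Formula: Amortized cost = Total cost / Operations
Total cost = (92 * 3) + (1 * 260)
Total cost = 276 + 260 = 536
Amortized = 536 / 93 = 5.7634

5.7634


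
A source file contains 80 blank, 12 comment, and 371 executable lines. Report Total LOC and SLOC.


Total LOC = blank + comment + code
Total LOC = 80 + 12 + 371 = 463
SLOC (source only) = code = 371

Total LOC: 463, SLOC: 371


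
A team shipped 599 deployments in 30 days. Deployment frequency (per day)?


Formula: deployments per day = releases / days
= 599 / 30
= 19.967 deploys/day
(equivalently, 139.77 deploys/week)

19.967 deploys/day


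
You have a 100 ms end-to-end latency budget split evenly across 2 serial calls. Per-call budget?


Formula: per_stage = total_budget / stages
per_stage = 100 / 2
per_stage = 50.0 ms

50.0 ms


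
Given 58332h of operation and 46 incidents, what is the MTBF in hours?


Formula: MTBF = Total operating time / Number of failures
MTBF = 58332 / 46
MTBF = 1268.09 hours

1268.09 hours


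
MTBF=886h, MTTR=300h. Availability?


Availability = MTBF / (MTBF + MTTR)
Availability = 886 / (886 + 300)
Availability = 886 / 1186
Availability = 74.7049%

74.7049%


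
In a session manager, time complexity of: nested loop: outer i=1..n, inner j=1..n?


Reasoning: n iterations times n iterations
Complexity: O(n^2)

O(n^2)


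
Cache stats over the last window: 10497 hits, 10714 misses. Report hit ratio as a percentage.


Formula: hit rate = hits / (hits + misses) * 100
hit rate = 10497 / (10497 + 10714) * 100
hit rate = 10497 / 21211 * 100
hit rate = 49.49%

49.49%


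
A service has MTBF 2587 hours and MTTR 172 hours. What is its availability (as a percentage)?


Availability = MTBF / (MTBF + MTTR)
Availability = 2587 / (2587 + 172)
Availability = 2587 / 2759
Availability = 93.7659%

93.7659%


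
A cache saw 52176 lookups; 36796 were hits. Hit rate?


Formula: hit rate = hits / (hits + misses) * 100
hit rate = 36796 / (36796 + 15380) * 100
hit rate = 36796 / 52176 * 100
hit rate = 70.52%

70.52%


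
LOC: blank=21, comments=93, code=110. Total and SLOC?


Total LOC = blank + comment + code
Total LOC = 21 + 93 + 110 = 224
SLOC (source only) = code = 110

Total LOC: 224, SLOC: 110


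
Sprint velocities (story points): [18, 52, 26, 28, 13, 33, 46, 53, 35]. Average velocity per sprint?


Formula: Avg velocity = Total points / Number of sprints
Points: [18, 52, 26, 28, 13, 33, 46, 53, 35]
Sum = 18 + 52 + 26 + 28 + 13 + 33 + 46 + 53 + 35 = 304
Avg velocity = 304 / 9 = 33.78 points/sprint

33.78 points/sprint


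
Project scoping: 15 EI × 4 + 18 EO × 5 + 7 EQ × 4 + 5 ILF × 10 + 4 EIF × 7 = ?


UFP = EI*4 + EO*5 + EQ*4 + ILF*10 + EIF*7
UFP = 15*4 + 18*5 + 7*4 + 5*10 + 4*7
UFP = 60 + 90 + 28 + 50 + 28
UFP = 256

256


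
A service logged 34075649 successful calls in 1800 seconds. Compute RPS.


Formula: throughput = requests / seconds
throughput = 34075649 / 1800
throughput = 18930.92 requests/second

18930.92 requests/second


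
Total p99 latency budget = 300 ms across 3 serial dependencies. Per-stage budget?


Formula: per_stage = total_budget / stages
per_stage = 300 / 3
per_stage = 100.0 ms

100.0 ms


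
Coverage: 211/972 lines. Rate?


Coverage = covered / total * 100
Coverage = 211 / 972 * 100
Coverage = 21.71%

21.71%


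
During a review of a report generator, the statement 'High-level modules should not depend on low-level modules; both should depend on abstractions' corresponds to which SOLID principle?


This describes the Dependency Inversion Principle (DIP)

Dependency Inversion Principle (DIP)


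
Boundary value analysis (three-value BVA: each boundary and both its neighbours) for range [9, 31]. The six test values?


Range: [9, 31]
Boundaries: just below min, min, min+1, max-1, max, just above max
Values: [8, 9, 10, 30, 31, 32]

[8, 9, 10, 30, 31, 32]


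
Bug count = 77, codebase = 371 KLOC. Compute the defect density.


Defect density = defects / KLOC
Defect density = 77 / 371
Defect density = 0.208 defects/KLOC

0.208 defects/KLOC


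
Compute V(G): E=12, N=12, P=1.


Formula: V(G) = E - N + 2P
V(G) = 12 - 12 + 2*1
V(G) = 0 + 2
V(G) = 2

2


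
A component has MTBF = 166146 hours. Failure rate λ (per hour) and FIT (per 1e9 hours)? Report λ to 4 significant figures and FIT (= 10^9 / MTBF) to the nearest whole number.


Formula: λ = 1 / MTBF; FIT = λ × 1e9 = 1e9 / MTBF
λ = 1 / 166146 ≈ 6.019e-06 failures/hour
FIT = 1e9 / 166146 ≈ 6019 failures per 1e9 hours (nearest whole number)

λ = 6.019e-06 /h, FIT = 6019


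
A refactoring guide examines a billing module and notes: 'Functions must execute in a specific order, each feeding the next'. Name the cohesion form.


Reasoning: Output of one is input to next
Type: Sequential cohesion

Sequential cohesion


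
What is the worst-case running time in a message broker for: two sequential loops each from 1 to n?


Reasoning: sequential dominates: O(n) + O(n) = O(n)
Complexity: O(n)

O(n)


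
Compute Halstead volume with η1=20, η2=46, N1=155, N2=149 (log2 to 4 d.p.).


Formula: V = N * log2(η), where N = N1 + N2 and η = η1 + η2
η = 20 + 46 = 66
N = 155 + 149 = 304
log2(66) ≈ 6.0444
V = 304 * 6.0444 = 1837.50

1837.50


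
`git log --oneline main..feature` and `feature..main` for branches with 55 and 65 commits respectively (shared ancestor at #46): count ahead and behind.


Common ancestor: commit #46
feature commits after divergence: 55 - 46 = 9
main commits after divergence: 65 - 46 = 19
feature is 9 commits ahead of main
main is 19 commits ahead of feature

feature ahead: 9, main ahead: 19


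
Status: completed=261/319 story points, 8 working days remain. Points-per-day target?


Formula: Required rate = Remaining points / Days left
Remaining = 319 - 261 = 58 points
Required rate = 58 / 8 = 7.25 points/day

7.25 points/day


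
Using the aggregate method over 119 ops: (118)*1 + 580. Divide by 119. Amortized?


Formula: Amortized cost = Total cost / Operations
Total cost = (118 * 1) + (1 * 580)
Total cost = 118 + 580 = 698
Amortized = 698 / 119 = 5.8655

5.8655


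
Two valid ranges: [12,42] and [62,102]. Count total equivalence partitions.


Valid ranges: [12,42] and [62,102]
Class 1: x < 12 — invalid
Class 2: 12 ≤ x ≤ 42 — valid
Class 3: 42 < x < 62 — invalid (gap between ranges)
Class 4: 62 ≤ x ≤ 102 — valid
Class 5: x > 102 — invalid
Total equivalence classes: 5

5 equivalence classes


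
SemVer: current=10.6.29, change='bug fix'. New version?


Current: 10.6.29
Change category: 'bug fix' → patch bump
SemVer rule: patch bump → increment PATCH (MAJOR and MINOR unchanged)
New: 10.6.30

10.6.30


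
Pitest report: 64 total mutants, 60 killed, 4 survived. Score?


Mutation score = killed / total * 100
Mutation score = 60 / 64 * 100
Mutation score = 93.75%

93.75%


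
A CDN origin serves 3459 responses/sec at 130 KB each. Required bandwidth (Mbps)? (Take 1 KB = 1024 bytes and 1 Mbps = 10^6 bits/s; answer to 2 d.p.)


Formula: Mbps = payload_bytes * RPS * 8 / 1e6
Payload per request = 130 KB = 130 * 1024 = 133120 bytes
Total bytes/sec = 133120 * 3459 = 460462080
Total bits/sec = 460462080 * 8 = 3683696640
Mbps = 3683696640 / 1e6 = 3683.7

3683.7 Mbps


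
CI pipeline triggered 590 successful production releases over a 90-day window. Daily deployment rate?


Formula: deployments per day = releases / days
= 590 / 90
= 6.556 deploys/day
(equivalently, 45.89 deploys/week)

6.556 deploys/day


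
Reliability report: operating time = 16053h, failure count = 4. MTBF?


Formula: MTBF = Total operating time / Number of failures
MTBF = 16053 / 4
MTBF = 4013.25 hours

4013.25 hours


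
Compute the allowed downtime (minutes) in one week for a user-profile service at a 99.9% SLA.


Formula: allowed downtime = period * (100 - SLA) / 100
Period (week) = 10080 minutes
Unavailability fraction = (100 - 99.9) / 100
Allowed downtime = 10080 * (100 - 99.9) / 100
Allowed downtime = 10.08 minutes

10.08 minutes


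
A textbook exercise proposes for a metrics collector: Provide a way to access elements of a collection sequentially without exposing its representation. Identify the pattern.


This matches the Iterator pattern

Iterator


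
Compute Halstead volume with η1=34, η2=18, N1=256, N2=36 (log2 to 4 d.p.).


Formula: V = N * log2(η), where N = N1 + N2 and η = η1 + η2
η = 34 + 18 = 52
N = 256 + 36 = 292
log2(52) ≈ 5.7004
V = 292 * 5.7004 = 1664.52

1664.52


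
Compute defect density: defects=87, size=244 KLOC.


Defect density = defects / KLOC
Defect density = 87 / 244
Defect density = 0.357 defects/KLOC

0.357 defects/KLOC


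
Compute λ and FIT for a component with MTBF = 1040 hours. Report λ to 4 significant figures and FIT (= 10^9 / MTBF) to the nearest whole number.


Formula: λ = 1 / MTBF; FIT = λ × 1e9 = 1e9 / MTBF
λ = 1 / 1040 ≈ 9.615e-04 failures/hour
FIT = 1e9 / 1040 ≈ 961538 failures per 1e9 hours (nearest whole number)

λ = 9.615e-04 /h, FIT = 961538


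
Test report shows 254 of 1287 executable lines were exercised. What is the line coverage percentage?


Coverage = covered / total * 100
Coverage = 254 / 1287 * 100
Coverage = 19.74%

19.74%


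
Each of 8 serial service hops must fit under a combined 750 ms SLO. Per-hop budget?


Formula: per_stage = total_budget / stages
per_stage = 750 / 8
per_stage = 93.75 ms

93.75 ms


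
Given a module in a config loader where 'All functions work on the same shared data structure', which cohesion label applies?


Reasoning: Functions share data
Type: Communicational cohesion

Communicational cohesion


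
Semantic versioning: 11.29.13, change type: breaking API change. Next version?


Current: 11.29.13
Change category: 'breaking API change' → major bump
SemVer rule: major bump → increment MAJOR, reset MINOR and PATCH to 0
New: 12.0.0

12.0.0


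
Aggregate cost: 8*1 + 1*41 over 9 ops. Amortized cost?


Formula: Amortized cost = Total cost / Operations
Total cost = (8 * 1) + (1 * 41)
Total cost = 8 + 41 = 49
Amortized = 49 / 9 = 5.4444

5.4444


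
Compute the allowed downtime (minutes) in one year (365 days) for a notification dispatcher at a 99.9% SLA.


Formula: allowed downtime = period * (100 - SLA) / 100
Period (year (365 days)) = 525600 minutes
Unavailability fraction = (100 - 99.9) / 100
Allowed downtime = 525600 * (100 - 99.9) / 100
Allowed downtime = 525.6 minutes

525.6 minutes


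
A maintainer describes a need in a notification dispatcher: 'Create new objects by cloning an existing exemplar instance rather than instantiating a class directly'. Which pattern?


This matches the Prototype pattern

Prototype


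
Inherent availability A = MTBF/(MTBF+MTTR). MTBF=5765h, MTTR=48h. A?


Availability = MTBF / (MTBF + MTTR)
Availability = 5765 / (5765 + 48)
Availability = 5765 / 5813
Availability = 99.1743%

99.1743%


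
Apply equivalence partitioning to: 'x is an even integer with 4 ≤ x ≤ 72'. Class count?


Constraint: even integers in [4, 72]
Class 1: x < 4 — out-of-range invalid
Class 2: x in [4,72] but odd — wrong type invalid
Class 3: x in [4,72] and even — valid
Class 4: x > 72 — out-of-range invalid
Total equivalence classes: 4

4 equivalence classes


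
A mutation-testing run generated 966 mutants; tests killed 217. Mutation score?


Mutation score = killed / total * 100
Mutation score = 217 / 966 * 100
Mutation score = 22.46%

22.46%


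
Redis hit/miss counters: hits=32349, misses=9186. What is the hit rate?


Formula: hit rate = hits / (hits + misses) * 100
hit rate = 32349 / (32349 + 9186) * 100
hit rate = 32349 / 41535 * 100
hit rate = 77.88%

77.88%


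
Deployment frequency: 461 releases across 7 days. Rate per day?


Formula: deployments per day = releases / days
= 461 / 7
= 65.857 deploys/day
(equivalently, 461.0 deploys/week)

65.857 deploys/day


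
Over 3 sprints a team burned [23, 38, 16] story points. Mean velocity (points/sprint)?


Formula: Avg velocity = Total points / Number of sprints
Points: [23, 38, 16]
Sum = 23 + 38 + 16 = 77
Avg velocity = 77 / 3 = 25.67 points/sprint

25.67 points/sprint


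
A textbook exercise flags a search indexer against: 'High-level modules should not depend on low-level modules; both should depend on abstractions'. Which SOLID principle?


This describes the Dependency Inversion Principle (DIP)

Dependency Inversion Principle (DIP)


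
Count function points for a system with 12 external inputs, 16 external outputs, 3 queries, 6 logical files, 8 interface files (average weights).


UFP = EI*4 + EO*5 + EQ*4 + ILF*10 + EIF*7
UFP = 12*4 + 16*5 + 3*4 + 6*10 + 8*7
UFP = 48 + 80 + 12 + 60 + 56
UFP = 256

256


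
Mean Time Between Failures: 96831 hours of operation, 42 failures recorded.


Formula: MTBF = Total operating time / Number of failures
MTBF = 96831 / 42
MTBF = 2305.5 hours

2305.5 hours


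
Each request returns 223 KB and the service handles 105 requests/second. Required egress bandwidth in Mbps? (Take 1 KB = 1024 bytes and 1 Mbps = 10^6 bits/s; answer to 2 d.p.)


Formula: Mbps = payload_bytes * RPS * 8 / 1e6
Payload per request = 223 KB = 223 * 1024 = 228352 bytes
Total bytes/sec = 228352 * 105 = 23976960
Total bits/sec = 23976960 * 8 = 191815680
Mbps = 191815680 / 1e6 = 191.82

191.82 Mbps


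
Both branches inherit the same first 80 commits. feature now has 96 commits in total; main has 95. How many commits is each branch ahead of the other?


Common ancestor: commit #80
feature commits after divergence: 96 - 80 = 16
main commits after divergence: 95 - 80 = 15
feature is 16 commits ahead of main
main is 15 commits ahead of feature

feature ahead: 16, main ahead: 15


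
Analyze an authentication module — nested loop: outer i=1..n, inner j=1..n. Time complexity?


Reasoning: n iterations times n iterations
Complexity: O(n^2)

O(n^2)
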